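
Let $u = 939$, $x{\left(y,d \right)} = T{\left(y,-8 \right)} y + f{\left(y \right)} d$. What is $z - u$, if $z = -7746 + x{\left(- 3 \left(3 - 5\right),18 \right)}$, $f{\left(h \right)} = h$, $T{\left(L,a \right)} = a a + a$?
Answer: $-8241$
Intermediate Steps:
$T{\left(L,a \right)} = a + a^{2}$ ($T{\left(L,a \right)} = a^{2} + a = a + a^{2}$)
$x{\left(y,d \right)} = 56 y + d y$ ($x{\left(y,d \right)} = - 8 \left(1 - 8\right) y + y d = \left(-8\right) \left(-7\right) y + d y = 56 y + d y$)
$z = -7302$ ($z = -7746 + - 3 \left(3 - 5\right) \left(56 + 18\right) = -7746 + \left(-3\right) \left(-2\right) 74 = -7746 + 6 \cdot 74 = -7746 + 444 = -7302$)
$z - u = -7302 - 939 = -8241$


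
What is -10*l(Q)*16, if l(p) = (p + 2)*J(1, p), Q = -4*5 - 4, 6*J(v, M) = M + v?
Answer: -40480/3 ≈ -13493.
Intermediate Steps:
J(v, M) = M/6 + v/6 (J(v, M) = (M + v)/6 = M/6 + v/6)
Q = -24 (Q = -20 - 4 = -24)
l(p) = (2 + p)*(⅙ + p/6) (l(p) = (p + 2)*(p/6 + (⅙)*1) = (2 + p)*(p/6 + ⅙) = (2 + p)*(⅙ + p/6))
-10*l(Q)*16 = -5*(1 - 24)*(2 - 24)/3*16 = -5*(-23)*(-22)/3*16 = -10*253/3*16 = -2530/3*16 = -40480/3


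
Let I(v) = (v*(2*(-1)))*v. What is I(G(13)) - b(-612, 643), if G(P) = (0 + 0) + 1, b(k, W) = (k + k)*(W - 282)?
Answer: 441862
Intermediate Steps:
b(k, W) = 2*k*(-282 + W) (b(k, W) = (2*k)*(-282 + W) = 2*k*(-282 + W))
G(P) = 1 (G(P) = 0 + 1 = 1)
I(v) = -2*v**2 (I(v) = (v*(-2))*v = (-2*v)*v = -2*v**2)
I(G(13)) - b(-612, 643) = -2*1**2 - 2*(-612)*(-282 + 643) = -2*1 - 2*(-612)*361 = -2 - 1*(-441864) = -2 + 441864 = 441862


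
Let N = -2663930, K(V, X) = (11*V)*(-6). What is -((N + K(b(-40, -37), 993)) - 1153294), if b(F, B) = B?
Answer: 3814782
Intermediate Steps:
K(V, X) = -66*V
-((N + K(b(-40, -37), 993)) - 1153294) = -((-2663930 - 66*(-37)) - 1153294) = -((-2663930 + 2442) - 1153294) = -(-2661488 - 1153294) = -1*(-3814782) = 3814782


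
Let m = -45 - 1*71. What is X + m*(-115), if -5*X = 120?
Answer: 13316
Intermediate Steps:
X = -24 (X = -⅕*120 = -24)
m = -116 (m = -45 - 71 = -116)
X + m*(-115) = -24 - 116*(-115) = -24 + 13340 = 13316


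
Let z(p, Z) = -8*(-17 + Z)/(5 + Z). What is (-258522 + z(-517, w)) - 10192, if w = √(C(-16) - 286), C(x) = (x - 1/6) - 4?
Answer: 6*(-44787*√11022 + 1343434*I)/(√11022 - 30*I) ≈ -2.6872e+5 - 9.2992*I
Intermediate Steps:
C(x) = -25/6 + x (C(x) = (x - 1*⅙) - 4 = (x - ⅙) - 4 = (-⅙ + x) - 4 = -25/6 + x)
w = I*√11022/6 (w = √((-25/6 - 16) - 286) = √(-121/6 - 286) = √(-1837/6) = I*√11022/6 ≈ 17.498*I)
z(p, Z) = -8*(-17 + Z)/(5 + Z)
(-258522 + z(-517, w)) - 10192 = (-258522 + 8*(17 - I*√11022/6)/(5 + I*√11022/6)) - 10192 = -268714 + 8*(17 - I*√11022/6)/(5 + I*√11022/6)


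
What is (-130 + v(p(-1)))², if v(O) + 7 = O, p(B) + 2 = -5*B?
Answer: 17956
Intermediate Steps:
p(B) = -2 - 5*B
v(O) = -7 + O
(-130 + v(p(-1)))² = (-130 + (-7 + (-2 - 5*(-1))))² = (-130 + (-7 + (-2 + 5)))² = (-130 + (-7 + 3))² = (-130 - 4)² = (-134)² = 17956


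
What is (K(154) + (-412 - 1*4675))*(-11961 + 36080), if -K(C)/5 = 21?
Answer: -125225848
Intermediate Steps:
K(C) = -105 (K(C) = -5*21 = -105)
(K(154) + (-412 - 1*4675))*(-11961 + 36080) = (-105 + (-412 - 1*4675))*(-11961 + 36080) = (-105 + (-412 - 4675))*24119 = (-105 - 5087)*24119 = -5192*24119 = -125225848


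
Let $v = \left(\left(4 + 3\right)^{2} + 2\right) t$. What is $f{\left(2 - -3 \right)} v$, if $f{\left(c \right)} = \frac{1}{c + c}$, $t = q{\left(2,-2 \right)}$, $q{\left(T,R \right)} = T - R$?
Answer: $\frac{102}{5} \approx 20.4$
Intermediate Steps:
$t = 4$ ($t = 2 - -2 = 2 + 2 = 4$)
$f{\left(c \right)} = \frac{1}{2 c}$
$v = 204$ ($v = \left(\left(4 + 3\right)^{2} + 2\right) 4 = \left(7^{2} + 2\right) 4 = \left(49 + 2\right) 4 = 51 \cdot 4 = 204$)
$f{\left(2 - -3 \right)} v = \frac{1}{2 \left(2 - -3\right)} 204 = \frac{1}{2 \left(2 + 3\right)} 204 = \frac{1}{2 \cdot 5} \cdot 204 = \frac{1}{2} \cdot \frac{1}{5} \cdot 204 = \frac{1}{10} \cdot 204 = \frac{102}{5}$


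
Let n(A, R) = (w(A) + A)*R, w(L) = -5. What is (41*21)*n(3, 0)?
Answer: 0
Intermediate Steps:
n(A, R) = R*(-5 + A) (n(A, R) = (-5 + A)*R = R*(-5 + A))
(41*21)*n(3, 0) = (41*21)*(0*(-5 + 3)) = 861*(0*(-2)) = 861*0 = 0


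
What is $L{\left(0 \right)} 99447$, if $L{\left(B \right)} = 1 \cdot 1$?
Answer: $99447$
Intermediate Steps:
$L{\left(B \right)} = 1$
$L{\left(0 \right)} 99447 = 1 \cdot 99447 = 99447$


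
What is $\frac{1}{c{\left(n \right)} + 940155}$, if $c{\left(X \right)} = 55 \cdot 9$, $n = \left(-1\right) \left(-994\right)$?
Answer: $\frac{1}{940650} \approx 1.0631 \cdot 10^{-6}$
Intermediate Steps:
$n = 994$
$c{\left(X \right)} = 495$
$\frac{1}{c{\left(n \right)} + 940155} = \frac{1}{495 + 940155} = \frac{1}{940650}$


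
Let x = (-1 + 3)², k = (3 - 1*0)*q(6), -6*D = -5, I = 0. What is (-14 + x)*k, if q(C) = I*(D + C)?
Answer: 0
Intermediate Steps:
D = ⅚ (D = -⅙*(-5) = ⅚ ≈ 0.83333)
q(C) = 0 (q(C) = 0*(⅚ + C) = 0)
k = 0 (k = (3 - 1*0)*0 = (3 + 0)*0 = 3*0 = 0)
x = 4 (x = 2² = 4)
(-14 + x)*k = (-14 + 4)*0 = -10*0 = 0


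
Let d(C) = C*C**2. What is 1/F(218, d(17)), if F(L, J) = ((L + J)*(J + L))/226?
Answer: 226/26327161 ≈ 8.5843e-6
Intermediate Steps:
d(C) = C**3
F(L, J) = (J + L)**2/226 (F(L, J) = ((J + L)*(J + L))*(1/226) = (J + L)**2*(1/226) = (J + L)**2/226)
1/F(218, d(17)) = 1/((17**3 + 218)**2/226) = 1/((4913 + 218)**2/226) = 1/((1/226)*5131**2) = 1/((1/226)*26327161) = 1/(26327161/226) = 226/26327161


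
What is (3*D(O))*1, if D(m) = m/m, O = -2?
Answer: 3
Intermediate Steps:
D(m) = 1
(3*D(O))*1 = (3*1)*1 = 3*1 = 3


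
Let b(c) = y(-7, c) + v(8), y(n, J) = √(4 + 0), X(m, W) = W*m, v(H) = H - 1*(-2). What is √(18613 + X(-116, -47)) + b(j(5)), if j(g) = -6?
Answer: 12 + √24065 ≈ 167.13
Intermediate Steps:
v(H) = 2 + H (v(H) = H + 2 = 2 + H)
y(n, J) = 2 (y(n, J) = √4 = 2)
b(c) = 12 (b(c) = 2 + (2 + 8) = 2 + 10 = 12)
√(18613 + X(-116, -47)) + b(j(5)) = √(18613 - 47*(-116)) + 12 = √(18613 + 5452) + 12 = √24065 + 12 = 12 + √24065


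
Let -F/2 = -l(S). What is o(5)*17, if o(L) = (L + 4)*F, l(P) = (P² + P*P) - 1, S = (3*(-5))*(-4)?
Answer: 2202894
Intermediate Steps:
S = 60 (S = -15*(-4) = 60)
l(P) = -1 + 2*P² (l(P) = (P² + P²) - 1 = 2*P² - 1 = -1 + 2*P²)
F = 14398 (F = -(-2)*(-1 + 2*60²) = -(-2)*(-1 + 2*3600) = -(-2)*(-1 + 7200) = -(-2)*7199 = -2*(-7199) = 14398)
o(L) = 57592 + 14398*L (o(L) = (L + 4)*14398 = (4 + L)*14398 = 57592 + 14398*L)
o(5)*17 = (57592 + 14398*5)*17 = (57592 + 71990)*17 = 129582*17 = 2202894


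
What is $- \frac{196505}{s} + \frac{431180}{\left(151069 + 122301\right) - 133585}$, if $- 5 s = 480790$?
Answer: $\frac{13785971573}{2688289206} \approx 5.1282$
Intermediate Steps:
$s = -96158$ ($s = \left(- \frac{1}{5}\right) 480790 = -96158$)
$- \frac{196505}{s} + \frac{431180}{\left(151069 + 122301\right) - 133585} = - \frac{196505}{-96158} + \frac{431180}{\left(151069 + 122301\right) - 133585} = \left(-196505\right) \left(- \frac{1}{96158}\right) + \frac{431180}{273370 - 133585} = \frac{196505}{96158} + \frac{431180}{139785} = \frac{196505}{96158} + 431180 \cdot \frac{1}{139785} = \frac{196505}{96158} + \frac{86236}{27957} = \frac{13785971573}{2688289206}$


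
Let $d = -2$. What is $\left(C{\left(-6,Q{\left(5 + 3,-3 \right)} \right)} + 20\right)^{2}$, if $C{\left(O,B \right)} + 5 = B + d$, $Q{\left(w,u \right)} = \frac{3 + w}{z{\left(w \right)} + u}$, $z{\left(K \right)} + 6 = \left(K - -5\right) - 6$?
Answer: $\frac{225}{4} \approx 56.25$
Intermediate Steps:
$z{\left(K \right)} = -7 + K$ ($z{\left(K \right)} = -6 + \left(\left(K - -5\right) - 6\right) = -6 + \left(\left(K + 5\right) - 6\right) = -6 + \left(\left(5 + K\right) - 6\right) = -6 + \left(-1 + K\right) = -7 + K$)
$Q{\left(w,u \right)} = \frac{3 + w}{-7 + u + w}$ ($Q{\left(w,u \right)} = \frac{3 + w}{\left(-7 + w\right) + u} = \frac{3 + w}{-7 + u + w}$)
$C{\left(O,B \right)} = -7 + B$ ($C{\left(O,B \right)} = -5 + \left(B - 2\right) = -5 + \left(-2 + B\right) = -7 + B$)
$\left(C{\left(-6,Q{\left(5 + 3,-3 \right)} \right)} + 20\right)^{2} = \left(\left(-7 + \frac{3 + \left(5 + 3\right)}{-7 - 3 + \left(5 + 3\right)}\right) + 20\right)^{2} = \left(\left(-7 + \frac{3 + 8}{-7 - 3 + 8}\right) + 20\right)^{2} = \left(\left(-7 + \frac{1}{-2} \cdot 11\right) + 20\right)^{2} = \left(\left(-7 - \frac{11}{2}\right) + 20\right)^{2} = \left(- \frac{25}{2} + 20\right)^{2} = \left(\frac{15}{2}\right)^{2} = \frac{225}{4}$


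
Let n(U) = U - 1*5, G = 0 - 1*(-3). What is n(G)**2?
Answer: 4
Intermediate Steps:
G = 3 (G = 0 + 3 = 3)
n(U) = -5 + U (n(U) = U - 5 = -5 + U)
n(G)**2 = (-5 + 3)**2 = (-2)**2 = 4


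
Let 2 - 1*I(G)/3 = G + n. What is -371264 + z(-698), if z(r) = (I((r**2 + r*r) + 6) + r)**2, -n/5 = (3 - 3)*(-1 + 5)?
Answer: 8549389665092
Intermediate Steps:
n = 0 (n = -5*(3 - 3)*(-1 + 5) = -0*4 = -5*0 = 0)
I(G) = 6 - 3*G (I(G) = 6 - 3*(G + 0) = 6 - 3*G)
z(r) = (-12 + r - 6*r**2)**2 (z(r) = ((6 - 3*((r**2 + r*r) + 6)) + r)**2 = ((6 - 3*((r**2 + r**2) + 6)) + r)**2 = ((6 - 3*(2*r**2 + 6)) + r)**2 = ((6 - 3*(6 + 2*r**2)) + r)**2 = ((6 + (-18 - 6*r**2)) + r)**2 = ((-12 - 6*r**2) + r)**2 = (-12 + r - 6*r**2)**2)
-371264 + z(-698) = -371264 + (-12 - 698 - 6*(-698)**2)**2 = -371264 + (-12 - 698 - 6*487204)**2 = -371264 + (-12 - 698 - 2923224)**2 = -371264 + (-2923934)**2 = -371264 + 8549390036356 = 8549389665092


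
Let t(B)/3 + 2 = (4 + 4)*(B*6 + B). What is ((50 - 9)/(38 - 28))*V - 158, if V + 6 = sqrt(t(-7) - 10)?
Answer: -913/5 + 41*I*sqrt(298)/5 ≈ -182.6 + 141.55*I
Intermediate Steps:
t(B) = -6 + 168*B (t(B) = -6 + 3*((4 + 4)*(B*6 + B)) = -6 + 3*(8*(6*B + B)) = -6 + 3*(8*(7*B)) = -6 + 3*(56*B) = -6 + 168*B)
V = -6 + 2*I*sqrt(298) (V = -6 + sqrt((-6 + 168*(-7)) - 10) = -6 + sqrt((-6 - 1176) - 10) = -6 + sqrt(-1182 - 10) = -6 + sqrt(-1192) = -6 + 2*I*sqrt(298) ≈ -6.0 + 34.525*I)
((50 - 9)/(38 - 28))*V - 158 = ((50 - 9)/(38 - 28))*(-6 + 2*I*sqrt(298)) - 158 = (41/10)*(-6 + 2*I*sqrt(298)) - 158 = (41*(1/10))*(-6 + 2*I*sqrt(298)) - 158 = 41*(-6 + 2*I*sqrt(298))/10 - 158 = (-123/5 + 41*I*sqrt(298)/5) - 158 = -913/5 + 41*I*sqrt(298)/5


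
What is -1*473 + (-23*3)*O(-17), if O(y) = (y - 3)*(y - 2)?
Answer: -26693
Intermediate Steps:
O(y) = (-3 + y)*(-2 + y)
-1*473 + (-23*3)*O(-17) = -1*473 + (-23*3)*(6 + (-17)² - 5*(-17)) = -473 - 69*(6 + 289 + 85) = -473 - 69*380 = -473 - 26220 = -26693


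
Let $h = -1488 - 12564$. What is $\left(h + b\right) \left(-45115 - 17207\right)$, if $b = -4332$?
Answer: $1145727648$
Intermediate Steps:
$h = -14052$
$\left(h + b\right) \left(-45115 - 17207\right) = \left(-14052 - 4332\right) \left(-45115 - 17207\right) = - 18384 \left(-45115 - 17207\right) = \left(-18384\right) \left(-62322\right) = 1145727648$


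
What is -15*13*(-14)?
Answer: 2730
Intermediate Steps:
-15*13*(-14) = -195*(-14) = 2730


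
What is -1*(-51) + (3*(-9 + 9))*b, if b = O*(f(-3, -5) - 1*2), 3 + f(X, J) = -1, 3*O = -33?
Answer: 51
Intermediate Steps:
O = -11 (O = (⅓)*(-33) = -11)
f(X, J) = -4 (f(X, J) = -3 - 1 = -4)
b = 66 (b = -11*(-4 - 1*2) = -11*(-4 - 2) = -11*(-6) = 66)
-1*(-51) + (3*(-9 + 9))*b = -1*(-51) + (3*(-9 + 9))*66 = 51 + (3*0)*66 = 51 + 0*66 = 51 + 0 = 51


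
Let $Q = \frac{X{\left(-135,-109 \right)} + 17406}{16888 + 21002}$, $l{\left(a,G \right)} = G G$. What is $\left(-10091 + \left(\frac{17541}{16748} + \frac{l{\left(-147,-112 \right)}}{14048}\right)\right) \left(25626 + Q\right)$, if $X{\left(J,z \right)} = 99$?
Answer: $- \frac{1600585608864234897}{6190697224} \approx -2.5855 \cdot 10^{8}$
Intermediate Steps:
$l{\left(a,G \right)} = G^{2}$
$Q = \frac{389}{842}$ ($Q = \frac{99 + 17406}{16888 + 21002} = \frac{17505}{37890} = 17505 \cdot \frac{1}{37890} = \frac{389}{842} \approx 0.462$)
$\left(-10091 + \left(\frac{17541}{16748} + \frac{l{\left(-147,-112 \right)}}{14048}\right)\right) \left(25626 + Q\right) = \left(-10091 + \left(\frac{17541}{16748} + \frac{\left(-112\right)^{2}}{14048}\right)\right) \left(25626 + \frac{389}{842}\right) = \left(-10091 + \left(17541 \cdot \frac{1}{16748} + 12544 \cdot \frac{1}{14048}\right)\right) \frac{21577481}{842} = \left(-10091 + \left(\frac{17541}{16748} + \frac{392}{439}\right)\right) \frac{21577481}{842} = \left(-10091 + \frac{14265715}{7352372}\right) \frac{21577481}{842} = \left(- \frac{74178520137}{7352372}\right) \frac{21577481}{842} = - \frac{1600585608864234897}{6190697224}$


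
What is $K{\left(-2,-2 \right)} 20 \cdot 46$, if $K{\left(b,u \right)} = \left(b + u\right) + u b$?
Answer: $0$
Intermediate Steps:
$K{\left(b,u \right)} = b + u + b u$ ($K{\left(b,u \right)} = \left(b + u\right) + b u = b + u + b u$)
$K{\left(-2,-2 \right)} 20 \cdot 46 = \left(-2 - 2 - -4\right) 20 \cdot 46 = \left(-2 - 2 + 4\right) 20 \cdot 46 = 0 \cdot 20 \cdot 46 = 0 \cdot 46 = 0$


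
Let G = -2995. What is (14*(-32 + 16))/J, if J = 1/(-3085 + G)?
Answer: 1361920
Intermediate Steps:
J = -1/6080 (J = 1/(-3085 - 2995) = 1/(-6080) = -1/6080 ≈ -0.00016447)
(14*(-32 + 16))/J = (14*(-32 + 16))/(-1/6080) = (14*(-16))*(-6080) = -224*(-6080) = 1361920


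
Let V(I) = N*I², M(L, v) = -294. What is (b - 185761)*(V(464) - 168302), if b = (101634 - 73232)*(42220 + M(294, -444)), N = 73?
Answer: 18511758564594246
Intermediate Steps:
b = 1190782252 (b = (101634 - 73232)*(42220 - 294) = 28402*41926 = 1190782252)
V(I) = 73*I²
(b - 185761)*(V(464) - 168302) = (1190782252 - 185761)*(73*464² - 168302) = 1190596491*(73*215296 - 168302) = 1190596491*(15716608 - 168302) = 1190596491*15548306 = 18511758564594246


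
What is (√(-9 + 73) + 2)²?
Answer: 100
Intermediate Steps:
(√(-9 + 73) + 2)² = (√64 + 2)² = (8 + 2)² = 10² = 100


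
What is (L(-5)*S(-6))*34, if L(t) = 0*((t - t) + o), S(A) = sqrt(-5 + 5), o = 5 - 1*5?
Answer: 0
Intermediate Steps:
o = 0 (o = 5 - 5 = 0)
S(A) = 0 (S(A) = sqrt(0) = 0)
L(t) = 0 (L(t) = 0*((t - t) + 0) = 0*(0 + 0) = 0*0 = 0)
(L(-5)*S(-6))*34 = (0*0)*34 = 0*34 = 0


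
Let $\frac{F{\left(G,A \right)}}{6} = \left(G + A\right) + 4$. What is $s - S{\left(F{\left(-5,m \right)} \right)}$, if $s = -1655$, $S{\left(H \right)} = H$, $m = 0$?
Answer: $-1649$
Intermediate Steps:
$F{\left(G,A \right)} = 24 + 6 A + 6 G$ ($F{\left(G,A \right)} = 6 \left(\left(G + A\right) + 4\right) = 6 \left(\left(A + G\right) + 4\right) = 6 \left(4 + A + G\right) = 24 + 6 A + 6 G$)
$s - S{\left(F{\left(-5,m \right)} \right)} = -1655 - \left(24 + 6 \cdot 0 + 6 \left(-5\right)\right) = -1655 - \left(24 + 0 - 30\right) = -1655 - -6 = -1655 + 6 = -1649$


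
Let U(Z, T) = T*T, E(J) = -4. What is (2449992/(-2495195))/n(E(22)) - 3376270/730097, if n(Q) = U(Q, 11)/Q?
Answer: -1012203767503754/220429860453715 ≈ -4.5920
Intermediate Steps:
U(Z, T) = T²
n(Q) = 121/Q (n(Q) = 11²/Q = 121/Q)
(2449992/(-2495195))/n(E(22)) - 3376270/730097 = (2449992/(-2495195))/((121/(-4))) - 3376270/730097 = (2449992*(-1/2495195))/((121*(-¼))) - 3376270*1/730097 = -2449992/(2495195*(-121/4)) - 3376270/730097 = -2449992/2495195*(-4/121) - 3376270/730097 = 9799968/301918595 - 3376270/730097 = -1012203767503754/220429860453715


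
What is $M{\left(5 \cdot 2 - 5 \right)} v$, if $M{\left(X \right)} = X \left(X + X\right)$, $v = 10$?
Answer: $500$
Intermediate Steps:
$M{\left(X \right)} = 2 X^{2}$ ($M{\left(X \right)} = X 2 X = 2 X^{2}$)
$M{\left(5 \cdot 2 - 5 \right)} v = 2 \left(5 \cdot 2 - 5\right)^{2} \cdot 10 = 2 \left(10 - 5\right)^{2} \cdot 10 = 2 \cdot 5^{2} \cdot 10 = 2 \cdot 25 \cdot 10 = 50 \cdot 10 = 500$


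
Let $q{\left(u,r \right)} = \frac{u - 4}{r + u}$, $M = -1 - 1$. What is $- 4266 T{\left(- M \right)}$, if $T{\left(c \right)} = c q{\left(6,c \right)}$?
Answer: $-2133$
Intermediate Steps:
$M = -2$
$q{\left(u,r \right)} = \frac{-4 + u}{r + u}$
$T{\left(c \right)} = \frac{2 c}{6 + c}$ ($T{\left(c \right)} = c \frac{-4 + 6}{c + 6} = c \frac{1}{6 + c} 2 = c \frac{2}{6 + c} = \frac{2 c}{6 + c}$)
$- 4266 T{\left(- M \right)} = - 4266 \frac{2 \left(\left(-1\right) \left(-2\right)\right)}{6 - -2} = - 4266 \cdot 2 \cdot 2 \frac{1}{6 + 2} = - 4266 \cdot 2 \cdot 2 \cdot \frac{1}{8} = - \frac{4266}{2} = \left(-1\right) 2133 = -2133$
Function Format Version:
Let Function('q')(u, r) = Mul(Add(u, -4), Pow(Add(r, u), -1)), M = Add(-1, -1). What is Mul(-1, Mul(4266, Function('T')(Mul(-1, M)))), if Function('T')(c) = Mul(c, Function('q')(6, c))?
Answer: -2133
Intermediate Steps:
M = -2
Function('q')(u, r) = Mul(Pow(Add(r, u), -1), Add(-4, u)) (Function('q')(u, r) = Mul(Add(-4, u), Pow(Add(r, u), -1)) = Mul(Pow(Add(r, u), -1), Add(-4, u)))
Function('T')(c) = Mul(2, c, Pow(Add(6, c), -1)) (Function('T')(c) = Mul(c, Mul(Pow(Add(c, 6), -1), Add(-4, 6))) = Mul(c, Mul(Pow(Add(6, c), -1), 2)) = Mul(c, Mul(2, Pow(Add(6, c), -1))) = Mul(2, c, Pow(Add(6, c), -1)))
Mul(-1, Mul(4266, Function('T')(Mul(-1, M)))) = Mul(-1, Mul(4266, Mul(2, Mul(-1, -2), Pow(Add(6, Mul(-1, -2)), -1)))) = Mul(-1, Mul(4266, Mul(2, 2, Pow(Add(6, 2), -1)))) = Mul(-1, Mul(4266, Mul(2, 2, Pow(8, -1)))) = Mul(-1, Mul(4266, Mul(2, 2, Rational(1, 8)))) = Mul(-1, Mul(4266, Rational(1, 2))) = Mul(-1, 2133) = -2133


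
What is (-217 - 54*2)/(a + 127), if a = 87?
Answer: -325/214 ≈ -1.5187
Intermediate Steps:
(-217 - 54*2)/(a + 127) = (-217 - 54*2)/(87 + 127) = (-217 - 108)/214 = -325*1/214 = -325/214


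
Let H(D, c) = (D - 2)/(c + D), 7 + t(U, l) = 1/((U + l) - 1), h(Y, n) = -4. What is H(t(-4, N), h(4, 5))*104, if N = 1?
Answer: 3848/45 ≈ 85.511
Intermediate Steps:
t(U, l) = -7 + 1/(-1 + U + l) (t(U, l) = -7 + 1/((U + l) - 1) = -7 + 1/(-1 + U + l))
H(D, c) = (-2 + D)/(D + c)
H(t(-4, N), h(4, 5))*104 = ((-2 + (8 - 7*(-4) - 7*1)/(-1 - 4 + 1))/((8 - 7*(-4) - 7*1)/(-1 - 4 + 1) - 4))*104 = ((-2 + (8 + 28 - 7)/(-4))/((8 + 28 - 7)/(-4) - 4))*104 = ((-2 - ¼*29)/(-¼*29 - 4))*104 = ((-2 - 29/4)/(-29/4 - 4))*104 = (-37/4/(-45/4))*104 = -4/45*(-37/4)*104 = (37/45)*104 = 3848/45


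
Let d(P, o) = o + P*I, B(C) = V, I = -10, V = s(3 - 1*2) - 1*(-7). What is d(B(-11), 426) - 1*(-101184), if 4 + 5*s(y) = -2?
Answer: 101552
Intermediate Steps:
s(y) = -6/5 (s(y) = -⅘ + (⅕)*(-2) = -⅘ - ⅖ = -6/5)
V = 29/5 (V = -6/5 - 1*(-7) = -6/5 + 7 = 29/5 ≈ 5.8000)
B(C) = 29/5
d(P, o) = o - 10*P (d(P, o) = o + P*(-10) = o - 10*P)
d(B(-11), 426) - 1*(-101184) = (426 - 10*29/5) - 1*(-101184) = (426 - 58) + 101184 = 368 + 101184 = 101552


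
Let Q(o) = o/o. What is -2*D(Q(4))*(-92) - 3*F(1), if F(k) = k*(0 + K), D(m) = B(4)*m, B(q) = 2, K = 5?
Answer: 353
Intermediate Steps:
Q(o) = 1
D(m) = 2*m
F(k) = 5*k (F(k) = k*(0 + 5) = k*5 = 5*k)
-2*D(Q(4))*(-92) - 3*F(1) = -4*(-92) - 15 = 368 - 15 = 353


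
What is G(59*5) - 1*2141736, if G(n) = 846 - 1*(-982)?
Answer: -2139908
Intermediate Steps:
G(n) = 1828 (G(n) = 846 + 982 = 1828)
G(59*5) - 1*2141736 = 1828 - 1*2141736 = 1828 - 2141736 = -2139908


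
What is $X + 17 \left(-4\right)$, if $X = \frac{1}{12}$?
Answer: $- \frac{815}{12} \approx -67.917$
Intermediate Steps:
$X = \frac{1}{12} \approx 0.083333$
$X + 17 \left(-4\right) = \frac{1}{12} + 17 \left(-4\right) = \frac{1}{12} - 68 = - \frac{815}{12}$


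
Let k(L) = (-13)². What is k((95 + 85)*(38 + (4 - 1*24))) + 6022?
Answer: 6191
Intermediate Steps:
k(L) = 169
k((95 + 85)*(38 + (4 - 1*24))) + 6022 = 169 + 6022 = 6191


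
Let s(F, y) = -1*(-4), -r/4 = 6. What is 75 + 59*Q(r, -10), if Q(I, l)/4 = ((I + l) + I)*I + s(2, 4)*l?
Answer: 319147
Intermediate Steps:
r = -24 (r = -4*6 = -24)
s(F, y) = 4
Q(I, l) = 16*l + 4*I*(l + 2*I) (Q(I, l) = 4*(((I + l) + I)*I + 4*l) = 4*((l + 2*I)*I + 4*l) = 4*(I*(l + 2*I) + 4*l) = 4*(4*l + I*(l + 2*I)) = 16*l + 4*I*(l + 2*I))
75 + 59*Q(r, -10) = 75 + 59*(8*(-24)**2 + 16*(-10) + 4*(-24)*(-10)) = 75 + 59*(8*576 - 160 + 960) = 75 + 59*(4608 - 160 + 960) = 75 + 59*5408 = 75 + 319072 = 319147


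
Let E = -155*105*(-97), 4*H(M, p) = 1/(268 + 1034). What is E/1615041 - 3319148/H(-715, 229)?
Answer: -9305932341871823/538347 ≈ -1.7286e+10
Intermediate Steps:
H(M, p) = 1/5208 (H(M, p) = 1/(4*(268 + 1034)) = (¼)/1302 = (¼)*(1/1302) = 1/5208)
E = 1578675 (E = -16275*(-97) = 1578675)
E/1615041 - 3319148/H(-715, 229) = 1578675/1615041 - 3319148/1/5208 = 1578675*(1/1615041) - 3319148*5208 = 526225/538347 - 17286122784 = -9305932341871823/538347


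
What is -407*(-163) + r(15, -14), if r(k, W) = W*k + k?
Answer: 66146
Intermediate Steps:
r(k, W) = k + W*k
-407*(-163) + r(15, -14) = -407*(-163) + 15*(1 - 14) = 66341 + 15*(-13) = 66341 - 195 = 66146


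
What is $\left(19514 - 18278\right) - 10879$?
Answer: $-9643$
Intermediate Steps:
$\left(19514 - 18278\right) - 10879 = 1236 - 10879 = -9643$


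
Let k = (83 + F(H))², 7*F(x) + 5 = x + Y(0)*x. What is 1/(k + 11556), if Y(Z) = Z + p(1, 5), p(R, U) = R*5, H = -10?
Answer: 49/832500 ≈ 5.8859e-5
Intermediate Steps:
p(R, U) = 5*R
Y(Z) = 5 + Z (Y(Z) = Z + 5*1 = Z + 5 = 5 + Z)
F(x) = -5/7 + 6*x/7 (F(x) = -5/7 + (x + (5 + 0)*x)/7 = -5/7 + (x + 5*x)/7 = -5/7 + (6*x)/7 = -5/7 + 6*x/7)
k = 266256/49 (k = (83 + (-5/7 + (6/7)*(-10)))² = (83 + (-5/7 - 60/7))² = (83 - 65/7)² = (516/7)² = 266256/49 ≈ 5433.8)
1/(k + 11556) = 1/(266256/49 + 11556) = 1/(832500/49) = 49/832500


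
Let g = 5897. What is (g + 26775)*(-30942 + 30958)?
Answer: 522752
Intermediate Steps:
(g + 26775)*(-30942 + 30958) = (5897 + 26775)*(-30942 + 30958) = 32672*16 = 522752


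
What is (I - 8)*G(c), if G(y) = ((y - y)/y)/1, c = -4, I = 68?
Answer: 0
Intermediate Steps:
G(y) = 0 (G(y) = (0/y)*1 = 0*1 = 0)
(I - 8)*G(c) = (68 - 8)*0 = 60*0 = 0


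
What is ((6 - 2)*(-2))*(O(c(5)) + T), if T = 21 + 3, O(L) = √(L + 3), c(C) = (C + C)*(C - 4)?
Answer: -192 - 8*√13 ≈ -220.84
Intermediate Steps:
c(C) = 2*C*(-4 + C) (c(C) = (2*C)*(-4 + C) = 2*C*(-4 + C))
O(L) = √(3 + L)
T = 24
((6 - 2)*(-2))*(O(c(5)) + T) = ((6 - 2)*(-2))*(√(3 + 2*5*(-4 + 5)) + 24) = (4*(-2))*(√(3 + 2*5*1) + 24) = -8*(√(3 + 10) + 24) = -8*(√13 + 24) = -8*(24 + √13) = -192 - 8*√13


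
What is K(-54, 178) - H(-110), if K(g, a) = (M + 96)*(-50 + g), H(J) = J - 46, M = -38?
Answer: -5876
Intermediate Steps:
H(J) = -46 + J
K(g, a) = -2900 + 58*g (K(g, a) = (-38 + 96)*(-50 + g) = 58*(-50 + g) = -2900 + 58*g)
K(-54, 178) - H(-110) = (-2900 + 58*(-54)) - (-46 - 110) = (-2900 - 3132) - 1*(-156) = -6032 + 156 = -5876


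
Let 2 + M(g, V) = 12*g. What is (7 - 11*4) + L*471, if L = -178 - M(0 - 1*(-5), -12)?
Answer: -111193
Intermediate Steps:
M(g, V) = -2 + 12*g
L = -236 (L = -178 - (-2 + 12*(0 - 1*(-5))) = -178 - (-2 + 12*(0 + 5)) = -178 - (-2 + 12*5) = -178 - (-2 + 60) = -178 - 1*58 = -178 - 58 = -236)
(7 - 11*4) + L*471 = (7 - 11*4) - 236*471 = (7 - 44) - 111156 = -37 - 111156 = -111193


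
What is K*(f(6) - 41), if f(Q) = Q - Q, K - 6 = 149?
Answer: -6355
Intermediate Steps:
K = 155 (K = 6 + 149 = 155)
f(Q) = 0
K*(f(6) - 41) = 155*(0 - 41) = 155*(-41) = -6355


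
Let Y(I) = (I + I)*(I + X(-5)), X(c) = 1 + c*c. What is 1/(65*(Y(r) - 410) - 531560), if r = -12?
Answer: -1/580050 ≈ -1.7240e-6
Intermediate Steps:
X(c) = 1 + c**2
Y(I) = 2*I*(26 + I) (Y(I) = (I + I)*(I + (1 + (-5)**2)) = (2*I)*(I + (1 + 25)) = (2*I)*(I + 26) = (2*I)*(26 + I) = 2*I*(26 + I))
1/(65*(Y(r) - 410) - 531560) = 1/(65*(2*(-12)*(26 - 12) - 410) - 531560) = 1/(65*(2*(-12)*14 - 410) - 531560) = 1/(65*(-336 - 410) - 531560) = 1/(65*(-746) - 531560) = 1/(-48490 - 531560) = 1/(-580050) = -1/580050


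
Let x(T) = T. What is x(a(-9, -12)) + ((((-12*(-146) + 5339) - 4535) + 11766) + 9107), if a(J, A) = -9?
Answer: 23420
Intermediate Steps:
x(a(-9, -12)) + ((((-12*(-146) + 5339) - 4535) + 11766) + 9107) = -9 + ((((-12*(-146) + 5339) - 4535) + 11766) + 9107) = -9 + ((((1752 + 5339) - 4535) + 11766) + 9107) = -9 + (((7091 - 4535) + 11766) + 9107) = -9 + ((2556 + 11766) + 9107) = -9 + (14322 + 9107) = -9 + 23429 = 23420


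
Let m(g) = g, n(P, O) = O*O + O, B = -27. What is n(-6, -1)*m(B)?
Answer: 0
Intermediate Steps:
n(P, O) = O + O² (n(P, O) = O² + O = O + O²)
n(-6, -1)*m(B) = -(1 - 1)*(-27) = -1*0*(-27) = 0*(-27) = 0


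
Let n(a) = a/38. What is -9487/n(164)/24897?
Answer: -180253/2041554 ≈ -0.088292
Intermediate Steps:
n(a) = a/38 (n(a) = a*(1/38) = a/38)
-9487/n(164)/24897 = -9487/((1/38)*164)/24897 = -9487/82/19*(1/24897) = -9487*19/82*(1/24897) = -180253/82*1/24897 = -180253/2041554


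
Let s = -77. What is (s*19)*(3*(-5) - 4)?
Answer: 27797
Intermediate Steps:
(s*19)*(3*(-5) - 4) = (-77*19)*(3*(-5) - 4) = -1463*(-15 - 4) = -1463*(-19) = 27797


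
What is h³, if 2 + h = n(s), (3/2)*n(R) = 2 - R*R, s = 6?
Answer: -405224/27 ≈ -15008.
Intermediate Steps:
n(R) = 4/3 - 2*R²/3 (n(R) = 2*(2 - R*R)/3 = 2*(2 - R²)/3 = 4/3 - 2*R²/3)
h = -74/3 (h = -2 + (4/3 - ⅔*6²) = -2 + (4/3 - ⅔*36) = -2 + (4/3 - 24) = -2 - 68/3 = -74/3 ≈ -24.667)
h³ = (-74/3)³ = -405224/27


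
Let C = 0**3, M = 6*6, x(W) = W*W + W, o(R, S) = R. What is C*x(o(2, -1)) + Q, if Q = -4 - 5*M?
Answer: -184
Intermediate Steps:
x(W) = W + W**2 (x(W) = W**2 + W = W + W**2)
M = 36
C = 0
Q = -184 (Q = -4 - 5*36 = -4 - 180 = -184)
C*x(o(2, -1)) + Q = 0*(2*(1 + 2)) - 184 = 0*(2*3) - 184 = 0*6 - 184 = 0 - 184 = -184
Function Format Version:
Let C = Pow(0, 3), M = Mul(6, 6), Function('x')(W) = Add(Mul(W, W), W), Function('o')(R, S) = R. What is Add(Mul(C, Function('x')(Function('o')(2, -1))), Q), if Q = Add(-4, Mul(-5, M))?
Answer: -184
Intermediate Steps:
Function('x')(W) = Add(W, Pow(W, 2)) (Function('x')(W) = Add(Pow(W, 2), W) = Add(W, Pow(W, 2)))
M = 36
C = 0
Q = -184 (Q = Add(-4, Mul(-5, 36)) = Add(-4, -180) = -184)
Add(Mul(C, Function('x')(Function('o')(2, -1))), Q) = Add(Mul(0, Mul(2, Add(1, 2))), -184) = Add(Mul(0, Mul(2, 3)), -184) = Add(Mul(0, 6), -184) = Add(0, -184) = -184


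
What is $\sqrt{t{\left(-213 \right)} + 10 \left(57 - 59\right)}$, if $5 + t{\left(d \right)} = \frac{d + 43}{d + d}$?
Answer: $\frac{2 i \sqrt{279030}}{213} \approx 4.9599 i$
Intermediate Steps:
$t{\left(d \right)} = -5 + \frac{43 + d}{2 d}$ ($t{\left(d \right)} = -5 + \frac{d + 43}{d + d} = -5 + \frac{43 + d}{2 d}$)
$\sqrt{t{\left(-213 \right)} + 10 \left(57 - 59\right)} = \sqrt{\frac{43 - -1917}{2 \left(-213\right)} + 10 \left(57 - 59\right)} = \sqrt{\frac{1}{2} \left(- \frac{1}{213}\right) \left(43 + 1917\right) + 10 \left(-2\right)} = \sqrt{\frac{1}{2} \left(- \frac{1}{213}\right) 1960 - 20} = \sqrt{- \frac{980}{213} - 20} = \sqrt{- \frac{5240}{213}} = \frac{2 i \sqrt{279030}}{213}$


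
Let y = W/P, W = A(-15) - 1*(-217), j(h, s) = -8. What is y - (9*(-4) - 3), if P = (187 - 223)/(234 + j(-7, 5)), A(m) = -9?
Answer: -11401/9 ≈ -1266.8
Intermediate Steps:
P = -18/113 (P = (187 - 223)/(234 - 8) = -36/226 = -36*1/226 = -18/113 ≈ -0.15929)
W = 208 (W = -9 - 1*(-217) = -9 + 217 = 208)
y = -11752/9 (y = 208/(-18/113) = 208*(-113/18) = -11752/9 ≈ -1305.8)
y - (9*(-4) - 3) = -11752/9 - (9*(-4) - 3) = -11752/9 - (-36 - 3) = -11752/9 - 1*(-39) = -11752/9 + 39 = -11401/9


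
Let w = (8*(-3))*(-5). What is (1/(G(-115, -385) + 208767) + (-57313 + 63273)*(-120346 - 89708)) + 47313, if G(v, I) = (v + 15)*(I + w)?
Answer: -294524764343708/235267 ≈ -1.2519e+9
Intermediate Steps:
w = 120 (w = -24*(-5) = 120)
G(v, I) = (15 + v)*(120 + I) (G(v, I) = (v + 15)*(I + 120) = (15 + v)*(120 + I))
(1/(G(-115, -385) + 208767) + (-57313 + 63273)*(-120346 - 89708)) + 47313 = (1/((1800 + 15*(-385) + 120*(-115) - 385*(-115)) + 208767) + (-57313 + 63273)*(-120346 - 89708)) + 47313 = (1/((1800 - 5775 - 13800 + 44275) + 208767) + 5960*(-210054)) + 47313 = (1/(26500 + 208767) - 1251921840) + 47313 = (1/235267 - 1251921840) + 47313 = -294535895531279/235267 + 47313 = -294524764343708/235267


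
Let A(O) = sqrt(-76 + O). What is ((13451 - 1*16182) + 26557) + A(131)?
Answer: 23826 + sqrt(55) ≈ 23833.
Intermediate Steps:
((13451 - 1*16182) + 26557) + A(131) = ((13451 - 1*16182) + 26557) + sqrt(-76 + 131) = ((13451 - 16182) + 26557) + sqrt(55) = (-2731 + 26557) + sqrt(55) = 23826 + sqrt(55)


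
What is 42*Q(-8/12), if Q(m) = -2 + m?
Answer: -112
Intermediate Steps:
42*Q(-8/12) = 42*(-2 - 8/12) = 42*(-2 - 8*1/12) = 42*(-2 - 2/3) = 42*(-8/3) = -112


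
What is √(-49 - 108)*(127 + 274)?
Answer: 401*I*√157 ≈ 5024.5*I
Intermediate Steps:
√(-49 - 108)*(127 + 274) = √(-157)*401 = (I*√157)*401 = 401*I*√157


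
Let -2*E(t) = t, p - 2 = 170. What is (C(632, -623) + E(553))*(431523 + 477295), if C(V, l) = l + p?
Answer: -661165095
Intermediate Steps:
p = 172 (p = 2 + 170 = 172)
C(V, l) = 172 + l (C(V, l) = l + 172 = 172 + l)
E(t) = -t/2
(C(632, -623) + E(553))*(431523 + 477295) = ((172 - 623) - ½*553)*(431523 + 477295) = (-451 - 553/2)*908818 = -1455/2*908818 = -661165095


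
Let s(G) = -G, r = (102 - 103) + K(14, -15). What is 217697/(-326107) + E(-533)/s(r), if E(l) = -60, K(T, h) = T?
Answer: 16736359/4239391 ≈ 3.9478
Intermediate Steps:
r = 13 (r = (102 - 103) + 14 = -1 + 14 = 13)
217697/(-326107) + E(-533)/s(r) = 217697/(-326107) - 60/((-1*13)) = 217697*(-1/326107) - 60/(-13) = -217697/326107 - 60*(-1/13) = -217697/326107 + 60/13 = 16736359/4239391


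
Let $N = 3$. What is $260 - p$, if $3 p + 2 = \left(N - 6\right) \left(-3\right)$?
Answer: $\frac{773}{3} \approx 257.67$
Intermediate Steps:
$p = \frac{7}{3}$ ($p = - \frac{2}{3} + \frac{\left(3 - 6\right) \left(-3\right)}{3} = - \frac{2}{3} + \frac{\left(-3\right) \left(-3\right)}{3} = - \frac{2}{3} + \frac{1}{3} \cdot 9 = - \frac{2}{3} + 3 = \frac{7}{3} \approx 2.3333$)
$260 - p = 260 - \frac{7}{3} = \frac{773}{3}$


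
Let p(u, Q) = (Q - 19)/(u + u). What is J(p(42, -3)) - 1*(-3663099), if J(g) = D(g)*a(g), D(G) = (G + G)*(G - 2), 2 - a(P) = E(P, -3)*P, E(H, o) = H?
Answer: 5699228813267/1555848 ≈ 3.6631e+6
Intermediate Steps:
p(u, Q) = (-19 + Q)/(2*u) (p(u, Q) = (-19 + Q)/((2*u)) = (-19 + Q)*(1/(2*u)) = (-19 + Q)/(2*u))
a(P) = 2 - P**2 (a(P) = 2 - P*P = 2 - P**2)
D(G) = 2*G*(-2 + G) (D(G) = (2*G)*(-2 + G) = 2*G*(-2 + G))
J(g) = 2*g*(-2 + g)*(2 - g**2) (J(g) = (2*g*(-2 + g))*(2 - g**2) = 2*g*(-2 + g)*(2 - g**2))
J(p(42, -3)) - 1*(-3663099) = -2*(1/2)*(-19 - 3)/42*(-2 + (1/2)*(-19 - 3)/42)*(-2 + ((1/2)*(-19 - 3)/42)**2) - 1*(-3663099) = -2*(1/2)*(1/42)*(-22)*(-2 + (1/2)*(1/42)*(-22))*(-2 + ((1/2)*(1/42)*(-22))**2) + 3663099 = -2*(-11/42)*(-2 - 11/42)*(-2 + (-11/42)**2) + 3663099 = -2*(-11/42)*(-95/42)*(-2 + 121/1764) + 3663099 = -2*(-11/42)*(-95/42)*(-3407/1764) + 3663099 = 3560315/1555848 + 3663099 = 5699228813267/1555848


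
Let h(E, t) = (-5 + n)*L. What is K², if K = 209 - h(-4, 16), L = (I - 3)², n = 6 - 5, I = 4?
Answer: 45369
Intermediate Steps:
n = 1
L = 1 (L = (4 - 3)² = 1² = 1)
h(E, t) = -4 (h(E, t) = (-5 + 1)*1 = -4*1 = -4)
K = 213 (K = 209 - 1*(-4) = 209 + 4 = 213)
K² = 213² = 45369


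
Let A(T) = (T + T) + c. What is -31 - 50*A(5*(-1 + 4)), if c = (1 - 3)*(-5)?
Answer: -2031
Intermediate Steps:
c = 10 (c = -2*(-5) = 10)
A(T) = 10 + 2*T (A(T) = (T + T) + 10 = 2*T + 10 = 10 + 2*T)
-31 - 50*A(5*(-1 + 4)) = -31 - 50*(10 + 2*(5*(-1 + 4))) = -31 - 50*(10 + 2*(5*3)) = -31 - 50*(10 + 2*15) = -31 - 50*(10 + 30) = -31 - 50*40 = -31 - 2000 = -2031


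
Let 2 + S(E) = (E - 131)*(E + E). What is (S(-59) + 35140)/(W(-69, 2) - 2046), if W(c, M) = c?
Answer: -19186/705 ≈ -27.214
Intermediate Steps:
S(E) = -2 + 2*E*(-131 + E) (S(E) = -2 + (E - 131)*(E + E) = -2 + (-131 + E)*(2*E) = -2 + 2*E*(-131 + E))
(S(-59) + 35140)/(W(-69, 2) - 2046) = ((-2 - 262*(-59) + 2*(-59)**2) + 35140)/(-69 - 2046) = ((-2 + 15458 + 2*3481) + 35140)/(-2115) = ((-2 + 15458 + 6962) + 35140)*(-1/2115) = (22418 + 35140)*(-1/2115) = 57558*(-1/2115) = -19186/705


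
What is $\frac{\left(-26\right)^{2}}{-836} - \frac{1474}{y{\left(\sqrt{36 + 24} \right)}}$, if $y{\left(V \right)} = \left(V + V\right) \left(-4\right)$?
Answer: $- \frac{169}{209} + \frac{737 \sqrt{15}}{120} \approx 22.978$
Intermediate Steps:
$y{\left(V \right)} = - 8 V$ ($y{\left(V \right)} = 2 V \left(-4\right) = - 8 V$)
$\frac{\left(-26\right)^{2}}{-836} - \frac{1474}{y{\left(\sqrt{36 + 24} \right)}} = \frac{\left(-26\right)^{2}}{-836} - \frac{1474}{\left(-8\right) \sqrt{36 + 24}} = 676 \left(- \frac{1}{836}\right) - \frac{1474}{\left(-8\right) \sqrt{60}} = - \frac{169}{209} - \frac{1474}{\left(-8\right) 2 \sqrt{15}} = - \frac{169}{209} - \frac{1474}{\left(-16\right) \sqrt{15}} = - \frac{169}{209} - 1474 \left(- \frac{\sqrt{15}}{240}\right) = - \frac{169}{209} + \frac{737 \sqrt{15}}{120}$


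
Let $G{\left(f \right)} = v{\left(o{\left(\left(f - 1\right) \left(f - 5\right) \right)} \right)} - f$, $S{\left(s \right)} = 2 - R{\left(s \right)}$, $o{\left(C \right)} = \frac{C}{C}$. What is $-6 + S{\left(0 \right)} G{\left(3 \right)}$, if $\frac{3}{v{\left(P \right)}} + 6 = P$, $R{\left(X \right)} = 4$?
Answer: $\frac{6}{5} \approx 1.2$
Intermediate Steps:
$o{\left(C \right)} = 1$
$S{\left(s \right)} = -2$ ($S{\left(s \right)} = 2 - 4 = -2$)
$v{\left(P \right)} = \frac{3}{-6 + P}$
$G{\left(f \right)} = - \frac{3}{5} - f$ ($G{\left(f \right)} = \frac{3}{-6 + 1} - f = \frac{3}{-5} - f = 3 \left(- \frac{1}{5}\right) - f = - \frac{3}{5} - f$)
$-6 + S{\left(0 \right)} G{\left(3 \right)} = -6 - 2 \left(- \frac{3}{5} - 3\right) = -6 - - \frac{36}{5} = -6 + \frac{36}{5} = \frac{6}{5}$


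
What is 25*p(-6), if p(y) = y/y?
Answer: 25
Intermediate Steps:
p(y) = 1
25*p(-6) = 25*1 = 25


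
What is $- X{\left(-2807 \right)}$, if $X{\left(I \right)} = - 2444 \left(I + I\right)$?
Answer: $-13720616$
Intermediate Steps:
$X{\left(I \right)} = - 4888 I$ ($X{\left(I \right)} = - 2444 \cdot 2 I = - 4888 I$)
$- X{\left(-2807 \right)} = - \left(-4888\right) \left(-2807\right) = \left(-1\right) 13720616 = -13720616$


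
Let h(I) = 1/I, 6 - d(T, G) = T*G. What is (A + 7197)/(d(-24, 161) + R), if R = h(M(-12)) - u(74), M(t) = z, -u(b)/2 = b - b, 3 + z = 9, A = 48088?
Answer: 331710/23221 ≈ 14.285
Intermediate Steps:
z = 6 (z = -3 + 9 = 6)
u(b) = 0 (u(b) = -2*(b - b) = -2*0 = 0)
M(t) = 6
d(T, G) = 6 - G*T (d(T, G) = 6 - T*G = 6 - G*T)
R = ⅙ (R = 1/6 - 1*0 = ⅙ + 0 = ⅙ ≈ 0.16667)
(A + 7197)/(d(-24, 161) + R) = (48088 + 7197)/((6 - 1*161*(-24)) + ⅙) = 55285/((6 + 3864) + ⅙) = 55285/(3870 + ⅙) = 55285/(23221/6) = 55285*(6/23221) = 331710/23221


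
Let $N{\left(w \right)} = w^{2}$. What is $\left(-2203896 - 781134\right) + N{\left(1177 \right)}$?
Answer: $-1599701$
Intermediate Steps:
$\left(-2203896 - 781134\right) + N{\left(1177 \right)} = \left(-2203896 - 781134\right) + 1177^{2} = -2985030 + 1385329 = -1599701$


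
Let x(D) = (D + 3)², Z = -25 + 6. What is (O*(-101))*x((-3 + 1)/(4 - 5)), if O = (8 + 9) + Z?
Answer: 5050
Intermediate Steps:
Z = -19
x(D) = (3 + D)²
O = -2 (O = (8 + 9) - 19 = 17 - 19 = -2)
(O*(-101))*x((-3 + 1)/(4 - 5)) = (-2*(-101))*(3 + (-3 + 1)/(4 - 5))² = 202*(3 - 2/(-1))² = 202*(3 - 2*(-1))² = 202*(3 + 2)² = 202*5² = 202*25 = 5050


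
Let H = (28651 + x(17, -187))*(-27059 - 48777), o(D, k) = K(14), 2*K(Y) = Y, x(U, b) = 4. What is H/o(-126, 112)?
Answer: -2173080580/7 ≈ -3.1044e+8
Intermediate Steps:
K(Y) = Y/2
o(D, k) = 7 (o(D, k) = (½)*14 = 7)
H = -2173080580 (H = (28651 + 4)*(-27059 - 48777) = 28655*(-75836) = -2173080580)
H/o(-126, 112) = -2173080580/7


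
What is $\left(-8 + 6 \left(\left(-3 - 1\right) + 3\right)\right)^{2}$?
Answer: $196$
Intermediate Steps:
$\left(-8 + 6 \left(\left(-3 - 1\right) + 3\right)\right)^{2} = \left(-8 + 6 \left(-4 + 3\right)\right)^{2} = \left(-8 + 6 \left(-1\right)\right)^{2} = \left(-8 - 6\right)^{2} = \left(-14\right)^{2} = 196$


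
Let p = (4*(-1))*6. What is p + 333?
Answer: 309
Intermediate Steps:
p = -24 (p = -4*6 = -24)
p + 333 = -24 + 333 = 309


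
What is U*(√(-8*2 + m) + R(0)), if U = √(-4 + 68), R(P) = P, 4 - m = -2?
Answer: 8*I*√10 ≈ 25.298*I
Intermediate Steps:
m = 6 (m = 4 - 1*(-2) = 4 + 2 = 6)
U = 8 (U = √64 = 8)
U*(√(-8*2 + m) + R(0)) = 8*(√(-8*2 + 6) + 0) = 8*(√(-16 + 6) + 0) = 8*(√(-10) + 0) = 8*(I*√10 + 0) = 8*(I*√10) = 8*I*√10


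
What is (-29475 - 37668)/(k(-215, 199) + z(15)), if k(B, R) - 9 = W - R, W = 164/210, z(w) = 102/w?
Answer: 7050015/19154 ≈ 368.07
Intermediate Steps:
W = 82/105 (W = 164*(1/210) = 82/105 ≈ 0.78095)
k(B, R) = 1027/105 - R (k(B, R) = 9 + (82/105 - R) = 1027/105 - R)
(-29475 - 37668)/(k(-215, 199) + z(15)) = (-29475 - 37668)/((1027/105 - 1*199) + 102/15) = -67143/((1027/105 - 199) + 102*(1/15)) = -67143/(-19868/105 + 34/5) = -67143/(-19154/105) = -67143*(-105/19154) = 7050015/19154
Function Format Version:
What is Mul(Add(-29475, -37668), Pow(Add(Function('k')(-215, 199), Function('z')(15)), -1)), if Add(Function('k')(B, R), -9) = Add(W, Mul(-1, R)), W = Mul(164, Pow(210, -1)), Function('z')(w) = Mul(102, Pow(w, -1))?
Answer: Rational(7050015, 19154) ≈ 368.07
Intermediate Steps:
W = Rational(82, 105) (W = Mul(164, Rational(1, 210)) = Rational(82, 105) ≈ 0.78095)
Function('k')(B, R) = Add(Rational(1027, 105), Mul(-1, R)) (Function('k')(B, R) = Add(9, Add(Rational(82, 105), Mul(-1, R))) = Add(Rational(1027, 105), Mul(-1, R)))
Mul(Add(-29475, -37668), Pow(Add(Function('k')(-215, 199), Function('z')(15)), -1)) = Mul(Add(-29475, -37668), Pow(Add(Add(Rational(1027, 105), Mul(-1, 199)), Mul(102, Pow(15, -1))), -1)) = Mul(-67143, Pow(Add(Add(Rational(1027, 105), -199), Mul(102, Rational(1, 15))), -1)) = Mul(-67143, Pow(Add(Rational(-19868, 105), Rational(34, 5)), -1)) = Mul(-67143, Pow(Rational(-19154, 105), -1)) = Mul(-67143, Rational(-105, 19154)) = Rational(7050015, 19154)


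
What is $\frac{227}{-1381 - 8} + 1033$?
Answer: $\frac{1434610}{1389} \approx 1032.8$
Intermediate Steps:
$\frac{227}{-1381 - 8} + 1033 = \frac{227}{-1389} + 1033 = 227 \left(- \frac{1}{1389}\right) + 1033 = - \frac{227}{1389} + 1033 = \frac{1434610}{1389}$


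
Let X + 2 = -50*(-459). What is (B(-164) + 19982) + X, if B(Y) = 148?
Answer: 43078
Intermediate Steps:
X = 22948 (X = -2 - 50*(-459) = -2 + 22950 = 22948)
(B(-164) + 19982) + X = (148 + 19982) + 22948 = 20130 + 22948 = 43078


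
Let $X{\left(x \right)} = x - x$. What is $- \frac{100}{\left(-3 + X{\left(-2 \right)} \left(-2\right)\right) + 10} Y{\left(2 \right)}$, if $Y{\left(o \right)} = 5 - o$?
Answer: $- \frac{300}{7} \approx -42.857$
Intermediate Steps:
$X{\left(x \right)} = 0$
$- \frac{100}{\left(-3 + X{\left(-2 \right)} \left(-2\right)\right) + 10} Y{\left(2 \right)} = - \frac{100}{\left(-3 + 0 \left(-2\right)\right) + 10} \left(5 - 2\right) = - \frac{100}{\left(-3 + 0\right) + 10} \left(5 - 2\right) = - \frac{100}{-3 + 10} \cdot 3 = - \frac{100}{7} \cdot 3 = \left(-100\right) \frac{1}{7} \cdot 3 = \left(- \frac{100}{7}\right) 3 = - \frac{300}{7}$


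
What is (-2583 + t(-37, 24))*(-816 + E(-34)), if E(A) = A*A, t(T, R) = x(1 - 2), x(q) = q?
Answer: -878560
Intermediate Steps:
t(T, R) = -1 (t(T, R) = 1 - 2 = -1)
E(A) = A²
(-2583 + t(-37, 24))*(-816 + E(-34)) = (-2583 - 1)*(-816 + (-34)²) = -2584*(-816 + 1156) = -2584*340 = -878560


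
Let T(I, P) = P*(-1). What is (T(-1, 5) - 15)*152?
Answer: -3040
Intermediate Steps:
T(I, P) = -P
(T(-1, 5) - 15)*152 = (-1*5 - 15)*152 = (-5 - 15)*152 = -20*152 = -3040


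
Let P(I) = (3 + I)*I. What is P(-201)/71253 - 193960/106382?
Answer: -177526686/140371049 ≈ -1.2647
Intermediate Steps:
P(I) = I*(3 + I)
P(-201)/71253 - 193960/106382 = -201*(3 - 201)/71253 - 193960/106382 = -201*(-198)*(1/71253) - 193960*1/106382 = 39798*(1/71253) - 96980/53191 = 1474/2639 - 96980/53191 = -177526686/140371049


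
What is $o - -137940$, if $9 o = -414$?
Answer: $137894$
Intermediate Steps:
$o = -46$ ($o = \frac{1}{9} \left(-414\right) = -46$)
$o - -137940 = -46 - -137940 = -46 + 137940 = 137894$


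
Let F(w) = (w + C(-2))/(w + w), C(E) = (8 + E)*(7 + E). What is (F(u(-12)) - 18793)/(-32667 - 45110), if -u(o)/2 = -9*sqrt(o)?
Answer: 37585/155554 + 5*I*sqrt(3)/2799972 ≈ 0.24162 + 3.093e-6*I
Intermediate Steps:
u(o) = 18*sqrt(o) (u(o) = -(-18)*sqrt(o) = 18*sqrt(o))
C(E) = (7 + E)*(8 + E)
F(w) = (30 + w)/(2*w) (F(w) = (w + (56 + (-2)**2 + 15*(-2)))/(w + w) = (w + (56 + 4 - 30))/((2*w)) = (w + 30)*(1/(2*w)) = (30 + w)*(1/(2*w)) = (30 + w)/(2*w))
(F(u(-12)) - 18793)/(-32667 - 45110) = ((30 + 18*sqrt(-12))/(2*((18*sqrt(-12)))) - 18793)/(-32667 - 45110) = ((30 + 18*(2*I*sqrt(3)))/(2*((18*(2*I*sqrt(3))))) - 18793)/(-77777) = ((30 + 36*I*sqrt(3))/(2*((36*I*sqrt(3)))) - 18793)*(-1/77777) = ((-I*sqrt(3)/108)*(30 + 36*I*sqrt(3))/2 - 18793)*(-1/77777) = (-I*sqrt(3)*(30 + 36*I*sqrt(3))/216 - 18793)*(-1/77777) = (-18793 - I*sqrt(3)*(30 + 36*I*sqrt(3))/216)*(-1/77777) = 18793/77777 + I*sqrt(3)*(30 + 36*I*sqrt(3))/16799832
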